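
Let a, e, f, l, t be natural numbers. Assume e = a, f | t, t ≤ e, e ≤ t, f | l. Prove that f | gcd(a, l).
Since t ≤ e and e ≤ t, t = e. From e = a, t = a. Since f | t, f | a. From f | l, f | gcd(a, l).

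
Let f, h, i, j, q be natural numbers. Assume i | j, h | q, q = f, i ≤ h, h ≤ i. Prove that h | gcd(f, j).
q = f and h | q, hence h | f. i ≤ h and h ≤ i, thus i = h. From i | j, h | j. h | f, so h | gcd(f, j).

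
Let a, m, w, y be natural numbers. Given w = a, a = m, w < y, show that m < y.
w = a and w < y, therefore a < y. Because a = m, m < y.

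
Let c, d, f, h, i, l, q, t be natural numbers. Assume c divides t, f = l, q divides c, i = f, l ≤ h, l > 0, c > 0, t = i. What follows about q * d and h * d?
q * d ≤ h * d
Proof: q divides c and c > 0, thus q ≤ c. i = f and f = l, hence i = l. t = i and c divides t, hence c divides i. Since i = l, c divides l. Because l > 0, c ≤ l. Since q ≤ c, q ≤ l. l ≤ h, so q ≤ h. By multiplying by a non-negative, q * d ≤ h * d.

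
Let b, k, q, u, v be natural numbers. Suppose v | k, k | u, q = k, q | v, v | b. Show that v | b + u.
Because q = k and q | v, k | v. Since v | k, k = v. Since k | u, v | u. Since v | b, v | b + u.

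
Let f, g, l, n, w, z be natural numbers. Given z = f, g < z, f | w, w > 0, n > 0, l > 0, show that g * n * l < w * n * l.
z = f and g < z, hence g < f. f | w and w > 0, thus f ≤ w. Since g < f, g < w. Since n > 0, g * n < w * n. l > 0, so g * n * l < w * n * l.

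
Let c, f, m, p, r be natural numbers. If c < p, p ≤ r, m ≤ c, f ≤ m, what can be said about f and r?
f < r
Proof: From f ≤ m and m ≤ c, f ≤ c. c < p and p ≤ r, hence c < r. f ≤ c, so f < r.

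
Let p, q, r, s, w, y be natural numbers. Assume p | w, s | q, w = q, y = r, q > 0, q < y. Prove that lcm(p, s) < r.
w = q and p | w, hence p | q. Since s | q, lcm(p, s) | q. Since q > 0, lcm(p, s) ≤ q. From y = r and q < y, q < r. Since lcm(p, s) ≤ q, lcm(p, s) < r.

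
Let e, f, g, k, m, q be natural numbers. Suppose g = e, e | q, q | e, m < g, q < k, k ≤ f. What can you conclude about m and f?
m < f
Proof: e | q and q | e, hence e = q. From g = e, g = q. m < g, so m < q. q < k and k ≤ f, so q < f. Since m < q, m < f.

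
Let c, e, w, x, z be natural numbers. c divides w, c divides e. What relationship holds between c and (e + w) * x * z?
c divides (e + w) * x * z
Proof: c divides e and c divides w, so c divides e + w. Then c divides (e + w) * x. Then c divides (e + w) * x * z.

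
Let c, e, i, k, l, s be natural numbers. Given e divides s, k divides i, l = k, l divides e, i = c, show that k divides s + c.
l = k and l divides e, therefore k divides e. Since e divides s, k divides s. Because i = c and k divides i, k divides c. From k divides s, k divides s + c.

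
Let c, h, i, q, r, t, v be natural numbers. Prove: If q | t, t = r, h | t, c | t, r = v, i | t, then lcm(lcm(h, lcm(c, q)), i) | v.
t = r and r = v, thus t = v. Because c | t and q | t, lcm(c, q) | t. h | t, so lcm(h, lcm(c, q)) | t. Since i | t, lcm(lcm(h, lcm(c, q)), i) | t. t = v, so lcm(lcm(h, lcm(c, q)), i) | v.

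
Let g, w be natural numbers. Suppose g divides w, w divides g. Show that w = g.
g divides w and w divides g, thus g = w. Then w = g.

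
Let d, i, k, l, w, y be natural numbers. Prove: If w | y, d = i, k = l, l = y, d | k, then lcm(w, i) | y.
Since k = l and l = y, k = y. From d | k, d | y. Since d = i, i | y. Since w | y, lcm(w, i) | y.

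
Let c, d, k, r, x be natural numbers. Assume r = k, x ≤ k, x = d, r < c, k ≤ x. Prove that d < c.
k ≤ x and x ≤ k, therefore k = x. r = k, so r = x. Because x = d, r = d. Since r < c, d < c.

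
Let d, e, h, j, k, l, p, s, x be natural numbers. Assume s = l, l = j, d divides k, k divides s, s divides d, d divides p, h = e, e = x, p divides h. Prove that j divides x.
From s = l and l = j, s = j. d divides k and k divides s, so d divides s. s divides d, so d = s. From d divides p, s divides p. Since s = j, j divides p. h = e and e = x, thus h = x. Since p divides h, p divides x. From j divides p, j divides x.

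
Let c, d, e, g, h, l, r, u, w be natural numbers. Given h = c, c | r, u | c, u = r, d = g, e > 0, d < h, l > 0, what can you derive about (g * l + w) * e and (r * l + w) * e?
(g * l + w) * e < (r * l + w) * e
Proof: Because u = r and u | c, r | c. From c | r, c = r. Since h = c, h = r. Because d = g and d < h, g < h. Because h = r, g < r. l > 0, so g * l < r * l. Then g * l + w < r * l + w. e > 0, so (g * l + w) * e < (r * l + w) * e.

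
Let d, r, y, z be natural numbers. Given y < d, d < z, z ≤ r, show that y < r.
Because y < d and d < z, y < z. Since z ≤ r, y < r.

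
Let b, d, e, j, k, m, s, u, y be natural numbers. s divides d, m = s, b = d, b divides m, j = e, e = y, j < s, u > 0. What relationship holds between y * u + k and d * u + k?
y * u + k < d * u + k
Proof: b = d and b divides m, hence d divides m. Since m = s, d divides s. s divides d, so s = d. j = e and e = y, so j = y. Since j < s, y < s. Since s = d, y < d. Using u > 0, by multiplying by a positive, y * u < d * u. Then y * u + k < d * u + k.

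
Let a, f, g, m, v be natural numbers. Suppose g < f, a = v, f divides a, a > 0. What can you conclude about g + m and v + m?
g + m < v + m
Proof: f divides a and a > 0, hence f ≤ a. Since a = v, f ≤ v. Since g < f, g < v. Then g + m < v + m.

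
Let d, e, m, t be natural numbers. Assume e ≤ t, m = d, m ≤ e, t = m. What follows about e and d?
e = d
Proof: From t = m and e ≤ t, e ≤ m. m ≤ e, so e = m. m = d, so e = d.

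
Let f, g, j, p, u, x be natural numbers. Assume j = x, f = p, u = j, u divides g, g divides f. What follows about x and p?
x divides p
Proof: u = j and u divides g, hence j divides g. Since g divides f, j divides f. f = p, so j divides p. j = x, so x divides p.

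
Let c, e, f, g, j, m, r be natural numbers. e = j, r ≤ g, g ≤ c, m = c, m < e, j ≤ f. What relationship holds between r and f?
r < f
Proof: r ≤ g and g ≤ c, therefore r ≤ c. m = c and m < e, hence c < e. Since r ≤ c, r < e. e = j, so r < j. From j ≤ f, r < f.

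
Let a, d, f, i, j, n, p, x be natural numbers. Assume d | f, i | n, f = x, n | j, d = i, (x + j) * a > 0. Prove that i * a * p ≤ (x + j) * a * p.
Because d = i and d | f, i | f. Because f = x, i | x. i | n and n | j, so i | j. Since i | x, i | x + j. Then i * a | (x + j) * a. (x + j) * a > 0, so i * a ≤ (x + j) * a. Then i * a * p ≤ (x + j) * a * p.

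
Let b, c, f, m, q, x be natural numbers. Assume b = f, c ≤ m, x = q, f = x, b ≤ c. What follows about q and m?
q ≤ m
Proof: Since f = x and x = q, f = q. b = f and b ≤ c, thus f ≤ c. c ≤ m, so f ≤ m. f = q, so q ≤ m.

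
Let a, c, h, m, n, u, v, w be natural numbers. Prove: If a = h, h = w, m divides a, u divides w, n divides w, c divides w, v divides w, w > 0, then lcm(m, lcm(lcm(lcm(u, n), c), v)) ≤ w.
a = h and h = w, hence a = w. m divides a, so m divides w. Since u divides w and n divides w, lcm(u, n) divides w. Since c divides w, lcm(lcm(u, n), c) divides w. Since v divides w, lcm(lcm(lcm(u, n), c), v) divides w. Since m divides w, lcm(m, lcm(lcm(lcm(u, n), c), v)) divides w. w > 0, so lcm(m, lcm(lcm(lcm(u, n), c), v)) ≤ w.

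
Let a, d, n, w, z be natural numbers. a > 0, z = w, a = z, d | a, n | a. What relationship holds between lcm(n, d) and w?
lcm(n, d) ≤ w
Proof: a = z and z = w, therefore a = w. n | a and d | a, hence lcm(n, d) | a. Since a > 0, lcm(n, d) ≤ a. Since a = w, lcm(n, d) ≤ w.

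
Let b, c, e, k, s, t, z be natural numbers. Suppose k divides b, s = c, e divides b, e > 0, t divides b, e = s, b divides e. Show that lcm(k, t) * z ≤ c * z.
From e = s and s = c, e = c. Because b divides e and e divides b, b = e. Because k divides b and t divides b, lcm(k, t) divides b. Since b = e, lcm(k, t) divides e. e > 0, so lcm(k, t) ≤ e. Since e = c, lcm(k, t) ≤ c. By multiplying by a non-negative, lcm(k, t) * z ≤ c * z.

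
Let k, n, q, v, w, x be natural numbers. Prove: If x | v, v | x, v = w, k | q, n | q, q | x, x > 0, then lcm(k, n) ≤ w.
x | v and v | x, so x = v. Since v = w, x = w. k | q and n | q, so lcm(k, n) | q. q | x, so lcm(k, n) | x. Since x > 0, lcm(k, n) ≤ x. x = w, so lcm(k, n) ≤ w.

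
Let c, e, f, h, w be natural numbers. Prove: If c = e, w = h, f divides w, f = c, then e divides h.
f = c and f divides w, therefore c divides w. Since w = h, c divides h. Since c = e, e divides h.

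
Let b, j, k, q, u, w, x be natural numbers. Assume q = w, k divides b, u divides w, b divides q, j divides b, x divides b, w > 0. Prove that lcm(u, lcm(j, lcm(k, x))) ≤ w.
k divides b and x divides b, thus lcm(k, x) divides b. Since j divides b, lcm(j, lcm(k, x)) divides b. From q = w and b divides q, b divides w. lcm(j, lcm(k, x)) divides b, so lcm(j, lcm(k, x)) divides w. u divides w, so lcm(u, lcm(j, lcm(k, x))) divides w. Since w > 0, lcm(u, lcm(j, lcm(k, x))) ≤ w.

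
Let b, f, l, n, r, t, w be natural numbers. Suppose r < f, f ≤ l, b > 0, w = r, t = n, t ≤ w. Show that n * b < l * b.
t = n and t ≤ w, so n ≤ w. w = r, so n ≤ r. r < f and f ≤ l, thus r < l. n ≤ r, so n < l. Combining with b > 0, by multiplying by a positive, n * b < l * b.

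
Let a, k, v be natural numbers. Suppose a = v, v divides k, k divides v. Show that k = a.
Since v divides k and k divides v, v = k. a = v, so a = k. Then k = a.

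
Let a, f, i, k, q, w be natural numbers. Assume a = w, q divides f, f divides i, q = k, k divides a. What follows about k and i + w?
k divides i + w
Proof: Because q divides f and f divides i, q divides i. Since q = k, k divides i. From a = w and k divides a, k divides w. Because k divides i, k divides i + w.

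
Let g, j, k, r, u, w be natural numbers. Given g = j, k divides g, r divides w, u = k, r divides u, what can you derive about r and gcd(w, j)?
r divides gcd(w, j)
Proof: From u = k and r divides u, r divides k. From g = j and k divides g, k divides j. From r divides k, r divides j. Since r divides w, r divides gcd(w, j).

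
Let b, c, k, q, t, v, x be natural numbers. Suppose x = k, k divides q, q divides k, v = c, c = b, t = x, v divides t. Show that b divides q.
Because k divides q and q divides k, k = q. x = k, so x = q. From v = c and c = b, v = b. t = x and v divides t, thus v divides x. From v = b, b divides x. x = q, so b divides q.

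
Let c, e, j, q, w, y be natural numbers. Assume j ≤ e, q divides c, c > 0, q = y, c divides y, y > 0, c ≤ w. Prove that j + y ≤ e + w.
Because c divides y and y > 0, c ≤ y. q = y and q divides c, hence y divides c. Since c > 0, y ≤ c. Because c ≤ y, c = y. Since c ≤ w, y ≤ w. Since j ≤ e, j + y ≤ e + w.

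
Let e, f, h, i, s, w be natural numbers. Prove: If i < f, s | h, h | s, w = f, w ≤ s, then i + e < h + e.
From s | h and h | s, s = h. Because w = f and w ≤ s, f ≤ s. s = h, so f ≤ h. Because i < f, i < h. Then i + e < h + e.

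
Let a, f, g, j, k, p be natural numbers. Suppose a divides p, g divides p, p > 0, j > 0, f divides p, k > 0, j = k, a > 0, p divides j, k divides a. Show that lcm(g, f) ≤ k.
p divides j and j > 0, hence p ≤ j. Since j = k, p ≤ k. k divides a and a > 0, therefore k ≤ a. From a divides p and p > 0, a ≤ p. Since k ≤ a, k ≤ p. p ≤ k, so p = k. g divides p and f divides p, hence lcm(g, f) divides p. p = k, so lcm(g, f) divides k. k > 0, so lcm(g, f) ≤ k.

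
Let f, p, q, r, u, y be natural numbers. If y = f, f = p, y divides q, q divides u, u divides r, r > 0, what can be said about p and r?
p ≤ r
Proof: y = f and f = p, thus y = p. y divides q and q divides u, hence y divides u. u divides r, so y divides r. r > 0, so y ≤ r. y = p, so p ≤ r.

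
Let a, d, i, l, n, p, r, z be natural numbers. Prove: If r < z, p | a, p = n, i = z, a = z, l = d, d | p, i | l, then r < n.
l = d and i | l, so i | d. Since d | p, i | p. i = z, so z | p. a = z and p | a, hence p | z. Since z | p, z = p. p = n, so z = n. Because r < z, r < n.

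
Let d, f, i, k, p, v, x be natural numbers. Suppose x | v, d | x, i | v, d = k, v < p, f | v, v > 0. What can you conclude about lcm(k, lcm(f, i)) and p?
lcm(k, lcm(f, i)) < p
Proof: Since d | x and x | v, d | v. Since d = k, k | v. f | v and i | v, thus lcm(f, i) | v. Since k | v, lcm(k, lcm(f, i)) | v. v > 0, so lcm(k, lcm(f, i)) ≤ v. v < p, so lcm(k, lcm(f, i)) < p.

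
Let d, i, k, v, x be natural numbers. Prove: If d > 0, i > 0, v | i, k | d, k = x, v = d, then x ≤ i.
k | d and d > 0, therefore k ≤ d. v = d and v | i, thus d | i. Since i > 0, d ≤ i. k ≤ d, so k ≤ i. Since k = x, x ≤ i.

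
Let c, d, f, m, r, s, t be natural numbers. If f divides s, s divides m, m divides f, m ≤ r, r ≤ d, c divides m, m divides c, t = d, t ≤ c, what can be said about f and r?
f = r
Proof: f divides s and s divides m, hence f divides m. m divides f, so f = m. Since c divides m and m divides c, c = m. Since t = d and t ≤ c, d ≤ c. c = m, so d ≤ m. r ≤ d, so r ≤ m. Since m ≤ r, m = r. Because f = m, f = r.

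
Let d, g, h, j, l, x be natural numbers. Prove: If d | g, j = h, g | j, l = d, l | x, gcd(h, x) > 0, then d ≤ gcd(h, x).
j = h and g | j, hence g | h. d | g, so d | h. From l = d and l | x, d | x. d | h, so d | gcd(h, x). Since gcd(h, x) > 0, d ≤ gcd(h, x).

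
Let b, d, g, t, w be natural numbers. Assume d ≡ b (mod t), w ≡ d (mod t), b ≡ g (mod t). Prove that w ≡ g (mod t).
w ≡ d (mod t) and d ≡ b (mod t), so w ≡ b (mod t). Since b ≡ g (mod t), w ≡ g (mod t).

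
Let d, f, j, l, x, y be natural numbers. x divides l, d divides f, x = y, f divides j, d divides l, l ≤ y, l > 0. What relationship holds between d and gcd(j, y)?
d divides gcd(j, y)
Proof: d divides f and f divides j, therefore d divides j. x = y and x divides l, so y divides l. Since l > 0, y ≤ l. Since l ≤ y, l = y. Since d divides l, d divides y. d divides j, so d divides gcd(j, y).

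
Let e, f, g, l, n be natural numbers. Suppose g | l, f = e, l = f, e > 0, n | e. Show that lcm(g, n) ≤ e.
l = f and f = e, thus l = e. Since g | l, g | e. n | e, so lcm(g, n) | e. Because e > 0, lcm(g, n) ≤ e.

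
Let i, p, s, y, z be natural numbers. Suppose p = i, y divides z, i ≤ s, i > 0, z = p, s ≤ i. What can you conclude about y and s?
y ≤ s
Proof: i ≤ s and s ≤ i, hence i = s. Because z = p and p = i, z = i. y divides z, so y divides i. Since i > 0, y ≤ i. i = s, so y ≤ s.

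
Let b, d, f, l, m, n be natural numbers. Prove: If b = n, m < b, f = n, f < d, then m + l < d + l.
Because b = n and m < b, m < n. Because f = n and f < d, n < d. m < n, so m < d. Then m + l < d + l.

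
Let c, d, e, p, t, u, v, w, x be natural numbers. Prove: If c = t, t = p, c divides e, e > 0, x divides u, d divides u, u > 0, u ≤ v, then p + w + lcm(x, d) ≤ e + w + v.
Since c = t and t = p, c = p. c divides e and e > 0, therefore c ≤ e. c = p, so p ≤ e. Then p + w ≤ e + w. x divides u and d divides u, hence lcm(x, d) divides u. Because u > 0, lcm(x, d) ≤ u. Since u ≤ v, lcm(x, d) ≤ v. Since p + w ≤ e + w, p + w + lcm(x, d) ≤ e + w + v.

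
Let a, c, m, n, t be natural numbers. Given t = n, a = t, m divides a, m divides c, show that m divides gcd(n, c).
a = t and t = n, therefore a = n. m divides a, so m divides n. Since m divides c, m divides gcd(n, c).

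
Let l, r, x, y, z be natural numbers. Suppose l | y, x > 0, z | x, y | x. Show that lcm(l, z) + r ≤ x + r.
From l | y and y | x, l | x. Since z | x, lcm(l, z) | x. From x > 0, lcm(l, z) ≤ x. Then lcm(l, z) + r ≤ x + r.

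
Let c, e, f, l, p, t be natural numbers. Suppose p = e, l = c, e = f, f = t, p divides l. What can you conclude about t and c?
t divides c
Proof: From p = e and e = f, p = f. p divides l, so f divides l. Since l = c, f divides c. Since f = t, t divides c.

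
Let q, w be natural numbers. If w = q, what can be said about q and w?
q = w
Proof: w = q. By symmetry, q = w.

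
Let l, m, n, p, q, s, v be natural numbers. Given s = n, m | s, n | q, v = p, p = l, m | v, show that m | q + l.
s = n and m | s, therefore m | n. Since n | q, m | q. From v = p and p = l, v = l. m | v, so m | l. m | q, so m | q + l.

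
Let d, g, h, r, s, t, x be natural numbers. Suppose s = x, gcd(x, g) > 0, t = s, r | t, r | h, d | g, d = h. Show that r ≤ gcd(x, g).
Because t = s and r | t, r | s. s = x, so r | x. Since d = h and d | g, h | g. Since r | h, r | g. r | x, so r | gcd(x, g). Since gcd(x, g) > 0, r ≤ gcd(x, g).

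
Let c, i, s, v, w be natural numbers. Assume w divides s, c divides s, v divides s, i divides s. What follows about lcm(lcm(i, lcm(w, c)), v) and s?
lcm(lcm(i, lcm(w, c)), v) divides s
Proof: Because w divides s and c divides s, lcm(w, c) divides s. i divides s, so lcm(i, lcm(w, c)) divides s. v divides s, so lcm(lcm(i, lcm(w, c)), v) divides s.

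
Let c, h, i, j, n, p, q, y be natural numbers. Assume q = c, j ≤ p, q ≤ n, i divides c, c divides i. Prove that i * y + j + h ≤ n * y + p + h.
c divides i and i divides c, hence c = i. Since q = c, q = i. q ≤ n, so i ≤ n. By multiplying by a non-negative, i * y ≤ n * y. From j ≤ p, j + h ≤ p + h. i * y ≤ n * y, so i * y + j + h ≤ n * y + p + h.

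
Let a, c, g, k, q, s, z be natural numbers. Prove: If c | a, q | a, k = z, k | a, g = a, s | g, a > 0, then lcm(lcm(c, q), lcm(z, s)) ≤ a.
c | a and q | a, thus lcm(c, q) | a. k = z and k | a, therefore z | a. Because g = a and s | g, s | a. Since z | a, lcm(z, s) | a. Since lcm(c, q) | a, lcm(lcm(c, q), lcm(z, s)) | a. Since a > 0, lcm(lcm(c, q), lcm(z, s)) ≤ a.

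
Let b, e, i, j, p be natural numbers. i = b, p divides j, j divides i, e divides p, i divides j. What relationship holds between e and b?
e divides b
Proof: j divides i and i divides j, so j = i. Since i = b, j = b. p divides j, so p divides b. e divides p, so e divides b.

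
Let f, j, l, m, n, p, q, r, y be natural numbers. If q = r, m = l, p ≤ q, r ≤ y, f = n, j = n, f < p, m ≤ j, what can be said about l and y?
l < y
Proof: Because j = n and m ≤ j, m ≤ n. f < p and p ≤ q, so f < q. Since f = n, n < q. Because q = r, n < r. Since m ≤ n, m < r. Since r ≤ y, m < y. m = l, so l < y.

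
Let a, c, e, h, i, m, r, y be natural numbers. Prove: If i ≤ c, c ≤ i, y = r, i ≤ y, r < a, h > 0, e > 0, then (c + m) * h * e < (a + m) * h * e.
i ≤ c and c ≤ i, so i = c. y = r and i ≤ y, hence i ≤ r. i = c, so c ≤ r. r < a, so c < a. Then c + m < a + m. h > 0, so (c + m) * h < (a + m) * h. Because e > 0, (c + m) * h * e < (a + m) * h * e.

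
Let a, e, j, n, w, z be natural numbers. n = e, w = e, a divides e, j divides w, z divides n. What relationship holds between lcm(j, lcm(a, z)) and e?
lcm(j, lcm(a, z)) divides e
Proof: w = e and j divides w, thus j divides e. Because n = e and z divides n, z divides e. Since a divides e, lcm(a, z) divides e. j divides e, so lcm(j, lcm(a, z)) divides e.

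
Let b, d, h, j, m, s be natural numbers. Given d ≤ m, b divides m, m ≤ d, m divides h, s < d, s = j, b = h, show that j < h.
From d ≤ m and m ≤ d, d = m. Because b = h and b divides m, h divides m. Because m divides h, m = h. From d = m, d = h. s < d, so s < h. Since s = j, j < h.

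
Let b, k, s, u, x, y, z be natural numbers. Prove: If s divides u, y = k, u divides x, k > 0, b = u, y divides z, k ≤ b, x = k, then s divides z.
Because b = u and k ≤ b, k ≤ u. x = k and u divides x, thus u divides k. Since k > 0, u ≤ k. k ≤ u, so k = u. y = k and y divides z, so k divides z. Since k = u, u divides z. Since s divides u, s divides z.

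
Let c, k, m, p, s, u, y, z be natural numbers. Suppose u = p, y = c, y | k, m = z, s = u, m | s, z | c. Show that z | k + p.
y = c and y | k, therefore c | k. z | c, so z | k. From s = u and u = p, s = p. From m = z and m | s, z | s. Since s = p, z | p. z | k, so z | k + p.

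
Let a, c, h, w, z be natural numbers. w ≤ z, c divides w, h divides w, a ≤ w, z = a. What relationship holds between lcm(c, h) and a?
lcm(c, h) divides a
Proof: From z = a and w ≤ z, w ≤ a. a ≤ w, so w = a. c divides w and h divides w, hence lcm(c, h) divides w. Since w = a, lcm(c, h) divides a.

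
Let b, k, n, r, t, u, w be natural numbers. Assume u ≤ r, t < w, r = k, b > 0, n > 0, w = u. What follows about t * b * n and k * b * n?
t * b * n < k * b * n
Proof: w = u and t < w, thus t < u. r = k and u ≤ r, hence u ≤ k. From t < u, t < k. Since b > 0, by multiplying by a positive, t * b < k * b. Combined with n > 0, by multiplying by a positive, t * b * n < k * b * n.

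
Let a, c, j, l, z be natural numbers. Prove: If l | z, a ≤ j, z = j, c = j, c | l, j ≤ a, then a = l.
a ≤ j and j ≤ a, therefore a = j. From c = j and c | l, j | l. z = j and l | z, therefore l | j. j | l, so j = l. Since a = j, a = l.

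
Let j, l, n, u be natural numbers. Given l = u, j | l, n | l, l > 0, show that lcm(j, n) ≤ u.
j | l and n | l, therefore lcm(j, n) | l. Since l > 0, lcm(j, n) ≤ l. Because l = u, lcm(j, n) ≤ u.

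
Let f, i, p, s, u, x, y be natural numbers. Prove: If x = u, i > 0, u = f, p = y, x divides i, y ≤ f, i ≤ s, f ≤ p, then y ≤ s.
x = u and u = f, thus x = f. Because p = y and f ≤ p, f ≤ y. y ≤ f, so f = y. From x = f, x = y. Because x divides i and i > 0, x ≤ i. i ≤ s, so x ≤ s. Since x = y, y ≤ s.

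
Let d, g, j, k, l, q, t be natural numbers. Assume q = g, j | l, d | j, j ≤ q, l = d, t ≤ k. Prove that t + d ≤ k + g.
l = d and j | l, hence j | d. Since d | j, j = d. From q = g and j ≤ q, j ≤ g. j = d, so d ≤ g. t ≤ k, so t + d ≤ k + g.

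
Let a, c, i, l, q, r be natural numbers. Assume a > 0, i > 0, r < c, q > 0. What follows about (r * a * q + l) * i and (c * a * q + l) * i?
(r * a * q + l) * i < (c * a * q + l) * i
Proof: Because r < c and a > 0, by multiplying by a positive, r * a < c * a. Combining with q > 0, by multiplying by a positive, r * a * q < c * a * q. Then r * a * q + l < c * a * q + l. Since i > 0, by multiplying by a positive, (r * a * q + l) * i < (c * a * q + l) * i.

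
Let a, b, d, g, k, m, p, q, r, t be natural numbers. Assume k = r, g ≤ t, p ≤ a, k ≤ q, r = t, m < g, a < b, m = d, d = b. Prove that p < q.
p ≤ a and a < b, hence p < b. m = d and m < g, hence d < g. Since d = b, b < g. g ≤ t, so b < t. Since p < b, p < t. Since k = r and r = t, k = t. k ≤ q, so t ≤ q. Since p < t, p < q.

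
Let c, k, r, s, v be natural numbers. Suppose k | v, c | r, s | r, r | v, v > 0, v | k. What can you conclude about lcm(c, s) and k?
lcm(c, s) ≤ k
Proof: v | k and k | v, so v = k. Since c | r and s | r, lcm(c, s) | r. Since r | v, lcm(c, s) | v. v > 0, so lcm(c, s) ≤ v. Since v = k, lcm(c, s) ≤ k.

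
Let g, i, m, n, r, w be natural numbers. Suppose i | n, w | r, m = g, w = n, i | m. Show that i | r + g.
Because w = n and w | r, n | r. i | n, so i | r. m = g and i | m, thus i | g. Since i | r, i | r + g.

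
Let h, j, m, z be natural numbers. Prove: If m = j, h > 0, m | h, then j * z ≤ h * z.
m | h and h > 0, hence m ≤ h. m = j, so j ≤ h. Then j * z ≤ h * z.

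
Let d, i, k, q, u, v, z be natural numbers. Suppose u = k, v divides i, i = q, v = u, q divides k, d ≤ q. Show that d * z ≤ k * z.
Since v = u and u = k, v = k. v divides i, so k divides i. Since i = q, k divides q. Since q divides k, q = k. Since d ≤ q, d ≤ k. By multiplying by a non-negative, d * z ≤ k * z.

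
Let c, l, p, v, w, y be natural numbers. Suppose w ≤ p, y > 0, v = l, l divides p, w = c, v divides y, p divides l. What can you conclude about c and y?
c ≤ y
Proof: Because l divides p and p divides l, l = p. Since v = l, v = p. Since v divides y, p divides y. y > 0, so p ≤ y. Since w ≤ p, w ≤ y. From w = c, c ≤ y.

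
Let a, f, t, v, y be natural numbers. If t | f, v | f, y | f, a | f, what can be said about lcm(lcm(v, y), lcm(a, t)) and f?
lcm(lcm(v, y), lcm(a, t)) | f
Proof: v | f and y | f, so lcm(v, y) | f. Because a | f and t | f, lcm(a, t) | f. lcm(v, y) | f, so lcm(lcm(v, y), lcm(a, t)) | f.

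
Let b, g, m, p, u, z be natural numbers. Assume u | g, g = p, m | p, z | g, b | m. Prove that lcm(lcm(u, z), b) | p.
u | g and z | g, thus lcm(u, z) | g. Because g = p, lcm(u, z) | p. b | m and m | p, hence b | p. lcm(u, z) | p, so lcm(lcm(u, z), b) | p.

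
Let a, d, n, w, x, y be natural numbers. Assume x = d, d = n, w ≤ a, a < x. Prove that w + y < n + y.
x = d and d = n, hence x = n. w ≤ a and a < x, thus w < x. x = n, so w < n. Then w + y < n + y.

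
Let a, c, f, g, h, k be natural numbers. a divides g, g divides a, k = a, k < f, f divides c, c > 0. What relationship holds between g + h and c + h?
g + h < c + h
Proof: Because a divides g and g divides a, a = g. k = a and k < f, hence a < f. Since a = g, g < f. Because f divides c and c > 0, f ≤ c. g < f, so g < c. Then g + h < c + h.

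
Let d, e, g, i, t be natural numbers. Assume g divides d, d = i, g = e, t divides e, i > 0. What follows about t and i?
t ≤ i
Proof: g = e and g divides d, therefore e divides d. Because d = i, e divides i. Since t divides e, t divides i. Since i > 0, t ≤ i.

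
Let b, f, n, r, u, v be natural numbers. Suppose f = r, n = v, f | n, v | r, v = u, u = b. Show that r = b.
n = v and f | n, thus f | v. f = r, so r | v. Since v | r, r = v. Since v = u, r = u. Since u = b, r = b.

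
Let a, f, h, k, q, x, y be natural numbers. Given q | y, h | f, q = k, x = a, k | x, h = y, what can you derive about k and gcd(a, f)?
k | gcd(a, f)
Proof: Since x = a and k | x, k | a. h = y and h | f, hence y | f. Since q | y, q | f. Since q = k, k | f. Since k | a, k | gcd(a, f).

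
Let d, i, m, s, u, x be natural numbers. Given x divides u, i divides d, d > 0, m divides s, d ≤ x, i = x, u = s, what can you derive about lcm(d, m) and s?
lcm(d, m) divides s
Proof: Since i = x and i divides d, x divides d. Since d > 0, x ≤ d. From d ≤ x, x = d. Because u = s and x divides u, x divides s. x = d, so d divides s. Since m divides s, lcm(d, m) divides s.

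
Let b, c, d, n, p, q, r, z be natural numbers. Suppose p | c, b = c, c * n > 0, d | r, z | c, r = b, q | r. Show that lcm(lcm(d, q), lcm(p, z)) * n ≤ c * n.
Because r = b and b = c, r = c. d | r and q | r, thus lcm(d, q) | r. r = c, so lcm(d, q) | c. Because p | c and z | c, lcm(p, z) | c. lcm(d, q) | c, so lcm(lcm(d, q), lcm(p, z)) | c. Then lcm(lcm(d, q), lcm(p, z)) * n | c * n. Since c * n > 0, lcm(lcm(d, q), lcm(p, z)) * n ≤ c * n.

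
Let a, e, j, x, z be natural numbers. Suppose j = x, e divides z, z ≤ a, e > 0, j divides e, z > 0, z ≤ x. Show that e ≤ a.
j = x and j divides e, so x divides e. e > 0, so x ≤ e. Since z ≤ x, z ≤ e. From e divides z and z > 0, e ≤ z. z ≤ e, so z = e. Since z ≤ a, e ≤ a.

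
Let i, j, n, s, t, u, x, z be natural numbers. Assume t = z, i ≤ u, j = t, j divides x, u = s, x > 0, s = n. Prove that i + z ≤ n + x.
From u = s and s = n, u = n. Since i ≤ u, i ≤ n. j = t and j divides x, thus t divides x. t = z, so z divides x. Since x > 0, z ≤ x. i ≤ n, so i + z ≤ n + x.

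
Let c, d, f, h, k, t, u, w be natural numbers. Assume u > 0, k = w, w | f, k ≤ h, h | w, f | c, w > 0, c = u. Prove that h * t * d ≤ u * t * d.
k = w and k ≤ h, thus w ≤ h. h | w and w > 0, so h ≤ w. w ≤ h, so w = h. c = u and f | c, so f | u. Since w | f, w | u. Since w = h, h | u. u > 0, so h ≤ u. Then h * t ≤ u * t. Then h * t * d ≤ u * t * d.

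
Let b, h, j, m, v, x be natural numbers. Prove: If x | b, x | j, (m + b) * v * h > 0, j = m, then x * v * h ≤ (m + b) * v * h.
Since j = m and x | j, x | m. x | b, so x | m + b. Then x * v | (m + b) * v. Then x * v * h | (m + b) * v * h. (m + b) * v * h > 0, so x * v * h ≤ (m + b) * v * h.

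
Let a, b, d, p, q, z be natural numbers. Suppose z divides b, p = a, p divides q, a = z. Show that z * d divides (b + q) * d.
p = a and p divides q, hence a divides q. Since a = z, z divides q. Since z divides b, z divides b + q. Then z * d divides (b + q) * d.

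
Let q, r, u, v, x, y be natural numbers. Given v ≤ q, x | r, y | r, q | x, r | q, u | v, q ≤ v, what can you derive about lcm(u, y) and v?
lcm(u, y) | v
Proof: q | x and x | r, hence q | r. r | q, so r = q. q ≤ v and v ≤ q, thus q = v. r = q, so r = v. y | r, so y | v. u | v, so lcm(u, y) | v.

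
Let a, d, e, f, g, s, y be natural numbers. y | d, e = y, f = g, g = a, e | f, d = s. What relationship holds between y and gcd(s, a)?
y | gcd(s, a)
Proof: d = s and y | d, thus y | s. From f = g and g = a, f = a. Since e = y and e | f, y | f. Because f = a, y | a. Since y | s, y | gcd(s, a).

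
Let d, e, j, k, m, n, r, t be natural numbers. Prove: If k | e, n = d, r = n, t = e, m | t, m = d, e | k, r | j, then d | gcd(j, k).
r = n and n = d, hence r = d. Since r | j, d | j. e | k and k | e, hence e = k. t = e, so t = k. From m = d and m | t, d | t. Since t = k, d | k. d | j, so d | gcd(j, k).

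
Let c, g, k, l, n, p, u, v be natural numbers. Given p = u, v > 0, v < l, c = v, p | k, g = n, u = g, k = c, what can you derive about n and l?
n < l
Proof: p = u and u = g, therefore p = g. k = c and p | k, hence p | c. Since p = g, g | c. Since c = v, g | v. v > 0, so g ≤ v. Since g = n, n ≤ v. Since v < l, n < l.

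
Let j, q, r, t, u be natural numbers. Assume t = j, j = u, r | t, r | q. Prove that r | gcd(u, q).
t = j and j = u, hence t = u. r | t, so r | u. r | q, so r | gcd(u, q).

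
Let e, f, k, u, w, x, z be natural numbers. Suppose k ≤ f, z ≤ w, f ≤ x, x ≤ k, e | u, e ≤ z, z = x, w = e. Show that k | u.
w = e and z ≤ w, so z ≤ e. e ≤ z, so e = z. Because z = x, e = x. k ≤ f and f ≤ x, therefore k ≤ x. From x ≤ k, x = k. e = x, so e = k. Since e | u, k | u.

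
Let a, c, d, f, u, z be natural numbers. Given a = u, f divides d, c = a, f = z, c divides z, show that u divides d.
c = a and a = u, hence c = u. f = z and f divides d, thus z divides d. Since c divides z, c divides d. Since c = u, u divides d.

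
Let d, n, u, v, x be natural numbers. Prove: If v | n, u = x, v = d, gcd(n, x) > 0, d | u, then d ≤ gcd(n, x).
v = d and v | n, hence d | n. u = x and d | u, therefore d | x. Since d | n, d | gcd(n, x). Because gcd(n, x) > 0, d ≤ gcd(n, x).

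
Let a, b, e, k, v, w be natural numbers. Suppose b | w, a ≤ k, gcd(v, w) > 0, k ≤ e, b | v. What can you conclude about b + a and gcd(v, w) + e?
b + a ≤ gcd(v, w) + e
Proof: b | v and b | w, therefore b | gcd(v, w). Since gcd(v, w) > 0, b ≤ gcd(v, w). a ≤ k and k ≤ e, so a ≤ e. b ≤ gcd(v, w), so b + a ≤ gcd(v, w) + e.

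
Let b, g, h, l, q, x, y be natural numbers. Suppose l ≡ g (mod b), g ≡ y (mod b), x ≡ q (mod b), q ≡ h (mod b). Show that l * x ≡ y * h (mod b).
Because l ≡ g (mod b) and g ≡ y (mod b), l ≡ y (mod b). x ≡ q (mod b) and q ≡ h (mod b), therefore x ≡ h (mod b). From l ≡ y (mod b), l * x ≡ y * h (mod b).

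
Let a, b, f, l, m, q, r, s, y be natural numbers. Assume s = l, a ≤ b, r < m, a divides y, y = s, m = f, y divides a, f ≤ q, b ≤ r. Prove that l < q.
a divides y and y divides a, thus a = y. Because y = s, a = s. Since a ≤ b and b ≤ r, a ≤ r. a = s, so s ≤ r. Since m = f and r < m, r < f. Because s ≤ r, s < f. Since s = l, l < f. Since f ≤ q, l < q.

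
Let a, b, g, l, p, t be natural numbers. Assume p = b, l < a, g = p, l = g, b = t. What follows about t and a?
t < a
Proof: l = g and g = p, thus l = p. p = b, so l = b. l < a, so b < a. Since b = t, t < a.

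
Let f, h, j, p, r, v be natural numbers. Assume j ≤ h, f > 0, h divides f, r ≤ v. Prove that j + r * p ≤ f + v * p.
h divides f and f > 0, thus h ≤ f. Since j ≤ h, j ≤ f. r ≤ v. By multiplying by a non-negative, r * p ≤ v * p. Since j ≤ f, j + r * p ≤ f + v * p.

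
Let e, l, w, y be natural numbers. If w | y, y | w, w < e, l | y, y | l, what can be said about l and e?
l < e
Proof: Because w | y and y | w, w = y. Since y | l and l | y, y = l. Since w = y, w = l. Since w < e, l < e.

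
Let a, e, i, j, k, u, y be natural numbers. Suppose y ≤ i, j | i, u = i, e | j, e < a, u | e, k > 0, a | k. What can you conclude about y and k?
y < k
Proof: e | j and j | i, so e | i. Since u = i and u | e, i | e. From e | i, e = i. e < a, so i < a. Since y ≤ i, y < a. Because a | k and k > 0, a ≤ k. y < a, so y < k.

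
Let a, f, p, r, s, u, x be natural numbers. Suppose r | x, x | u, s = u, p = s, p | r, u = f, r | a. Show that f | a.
r | x and x | u, hence r | u. p = s and p | r, so s | r. Since s = u, u | r. r | u, so r = u. Since u = f, r = f. r | a, so f | a.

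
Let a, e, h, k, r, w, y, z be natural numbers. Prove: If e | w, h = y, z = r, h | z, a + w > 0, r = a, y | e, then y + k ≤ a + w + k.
z = r and r = a, hence z = a. Since h | z, h | a. h = y, so y | a. y | e and e | w, therefore y | w. Since y | a, y | a + w. a + w > 0, so y ≤ a + w. Then y + k ≤ a + w + k.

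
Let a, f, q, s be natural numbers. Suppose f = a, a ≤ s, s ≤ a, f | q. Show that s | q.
a ≤ s and s ≤ a, thus a = s. f = a, so f = s. f | q, so s | q.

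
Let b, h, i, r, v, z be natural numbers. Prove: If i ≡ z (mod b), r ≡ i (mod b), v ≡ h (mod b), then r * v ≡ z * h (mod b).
r ≡ i (mod b) and i ≡ z (mod b), therefore r ≡ z (mod b). Combined with v ≡ h (mod b), by multiplying congruences, r * v ≡ z * h (mod b).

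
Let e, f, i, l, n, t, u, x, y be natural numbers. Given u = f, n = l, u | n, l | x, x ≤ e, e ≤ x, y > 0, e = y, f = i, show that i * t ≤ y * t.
From n = l and u | n, u | l. Since u = f, f | l. x ≤ e and e ≤ x, thus x = e. Because e = y, x = y. Since l | x, l | y. Since f | l, f | y. Because y > 0, f ≤ y. f = i, so i ≤ y. Then i * t ≤ y * t.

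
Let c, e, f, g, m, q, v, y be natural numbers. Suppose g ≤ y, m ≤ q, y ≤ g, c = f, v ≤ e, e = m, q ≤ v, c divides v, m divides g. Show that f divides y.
c = f and c divides v, hence f divides v. g ≤ y and y ≤ g, so g = y. m ≤ q and q ≤ v, therefore m ≤ v. From e = m and v ≤ e, v ≤ m. Since m ≤ v, m = v. m divides g, so v divides g. g = y, so v divides y. Since f divides v, f divides y.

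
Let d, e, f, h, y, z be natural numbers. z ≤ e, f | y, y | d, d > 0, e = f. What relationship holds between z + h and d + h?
z + h ≤ d + h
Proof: From e = f and z ≤ e, z ≤ f. Since f | y and y | d, f | d. d > 0, so f ≤ d. Since z ≤ f, z ≤ d. Then z + h ≤ d + h.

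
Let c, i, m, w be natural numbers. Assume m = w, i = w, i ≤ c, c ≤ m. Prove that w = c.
From m = w and c ≤ m, c ≤ w. Because i = w and i ≤ c, w ≤ c. c ≤ w, so c = w. Then w = c.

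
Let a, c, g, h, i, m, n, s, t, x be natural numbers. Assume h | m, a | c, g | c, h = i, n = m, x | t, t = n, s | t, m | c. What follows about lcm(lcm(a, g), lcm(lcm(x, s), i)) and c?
lcm(lcm(a, g), lcm(lcm(x, s), i)) | c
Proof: a | c and g | c, therefore lcm(a, g) | c. From t = n and n = m, t = m. x | t and s | t, thus lcm(x, s) | t. Since t = m, lcm(x, s) | m. From h = i and h | m, i | m. lcm(x, s) | m, so lcm(lcm(x, s), i) | m. From m | c, lcm(lcm(x, s), i) | c. Since lcm(a, g) | c, lcm(lcm(a, g), lcm(lcm(x, s), i)) | c.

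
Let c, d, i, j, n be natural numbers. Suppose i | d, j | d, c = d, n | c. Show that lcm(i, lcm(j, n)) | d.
c = d and n | c, hence n | d. j | d, so lcm(j, n) | d. i | d, so lcm(i, lcm(j, n)) | d.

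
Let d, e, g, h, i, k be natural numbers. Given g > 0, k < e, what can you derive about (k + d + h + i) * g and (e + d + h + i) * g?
(k + d + h + i) * g < (e + d + h + i) * g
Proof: k < e, therefore k + d < e + d. Then k + d + h < e + d + h. Then k + d + h + i < e + d + h + i. g > 0, so (k + d + h + i) * g < (e + d + h + i) * g.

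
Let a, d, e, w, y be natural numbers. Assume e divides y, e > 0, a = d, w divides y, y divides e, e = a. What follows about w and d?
w ≤ d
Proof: e = a and a = d, thus e = d. From y divides e and e divides y, y = e. Because w divides y, w divides e. e > 0, so w ≤ e. e = d, so w ≤ d.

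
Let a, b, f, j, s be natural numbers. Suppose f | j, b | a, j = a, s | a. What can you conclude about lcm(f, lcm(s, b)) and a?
lcm(f, lcm(s, b)) | a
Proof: j = a and f | j, so f | a. s | a and b | a, therefore lcm(s, b) | a. Since f | a, lcm(f, lcm(s, b)) | a.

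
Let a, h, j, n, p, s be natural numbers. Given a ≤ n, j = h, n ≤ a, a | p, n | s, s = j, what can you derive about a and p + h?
a | p + h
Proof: Since s = j and j = h, s = h. From n ≤ a and a ≤ n, n = a. Since n | s, a | s. s = h, so a | h. Since a | p, a | p + h.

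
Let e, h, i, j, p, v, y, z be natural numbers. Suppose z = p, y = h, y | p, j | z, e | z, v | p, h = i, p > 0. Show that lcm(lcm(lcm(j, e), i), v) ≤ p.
From j | z and e | z, lcm(j, e) | z. z = p, so lcm(j, e) | p. Because y = h and h = i, y = i. y | p, so i | p. lcm(j, e) | p, so lcm(lcm(j, e), i) | p. v | p, so lcm(lcm(lcm(j, e), i), v) | p. Since p > 0, lcm(lcm(lcm(j, e), i), v) ≤ p.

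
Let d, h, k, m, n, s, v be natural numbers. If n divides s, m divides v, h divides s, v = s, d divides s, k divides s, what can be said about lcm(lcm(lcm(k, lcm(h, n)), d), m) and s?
lcm(lcm(lcm(k, lcm(h, n)), d), m) divides s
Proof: h divides s and n divides s, thus lcm(h, n) divides s. Since k divides s, lcm(k, lcm(h, n)) divides s. d divides s, so lcm(lcm(k, lcm(h, n)), d) divides s. Since v = s and m divides v, m divides s. Since lcm(lcm(k, lcm(h, n)), d) divides s, lcm(lcm(lcm(k, lcm(h, n)), d), m) divides s.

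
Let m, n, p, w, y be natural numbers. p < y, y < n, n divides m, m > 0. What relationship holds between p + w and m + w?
p + w < m + w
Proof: p < y and y < n, hence p < n. n divides m and m > 0, hence n ≤ m. From p < n, p < m. Then p + w < m + w.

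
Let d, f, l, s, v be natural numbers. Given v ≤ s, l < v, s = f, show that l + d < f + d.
l < v and v ≤ s, thus l < s. From s = f, l < f. Then l + d < f + d.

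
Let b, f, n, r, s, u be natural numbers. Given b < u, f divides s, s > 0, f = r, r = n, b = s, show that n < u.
Since f = r and r = n, f = n. f divides s and s > 0, so f ≤ s. f = n, so n ≤ s. b = s and b < u, hence s < u. n ≤ s, so n < u.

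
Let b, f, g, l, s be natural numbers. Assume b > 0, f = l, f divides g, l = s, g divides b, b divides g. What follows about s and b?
s ≤ b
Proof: g divides b and b divides g, so g = b. Since f divides g, f divides b. f = l, so l divides b. b > 0, so l ≤ b. l = s, so s ≤ b.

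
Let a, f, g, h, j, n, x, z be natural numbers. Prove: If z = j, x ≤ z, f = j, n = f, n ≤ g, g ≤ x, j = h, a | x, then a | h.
z = j and x ≤ z, therefore x ≤ j. n = f and n ≤ g, hence f ≤ g. f = j, so j ≤ g. Since g ≤ x, j ≤ x. x ≤ j, so x = j. Since j = h, x = h. a | x, so a | h.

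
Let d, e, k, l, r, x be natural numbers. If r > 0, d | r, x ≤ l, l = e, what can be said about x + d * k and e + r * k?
x + d * k ≤ e + r * k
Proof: l = e and x ≤ l, hence x ≤ e. Since d | r and r > 0, d ≤ r. Then d * k ≤ r * k. x ≤ e, so x + d * k ≤ e + r * k.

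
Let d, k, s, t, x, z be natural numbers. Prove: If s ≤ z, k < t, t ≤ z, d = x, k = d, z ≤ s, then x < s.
k = d and d = x, so k = x. z ≤ s and s ≤ z, so z = s. Because k < t and t ≤ z, k < z. Since z = s, k < s. Since k = x, x < s.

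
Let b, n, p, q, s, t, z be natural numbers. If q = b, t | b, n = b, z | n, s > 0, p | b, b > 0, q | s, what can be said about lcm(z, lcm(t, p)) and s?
lcm(z, lcm(t, p)) ≤ s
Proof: n = b and z | n, therefore z | b. Because t | b and p | b, lcm(t, p) | b. z | b, so lcm(z, lcm(t, p)) | b. Since b > 0, lcm(z, lcm(t, p)) ≤ b. Since q = b and q | s, b | s. s > 0, so b ≤ s. Since lcm(z, lcm(t, p)) ≤ b, lcm(z, lcm(t, p)) ≤ s.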